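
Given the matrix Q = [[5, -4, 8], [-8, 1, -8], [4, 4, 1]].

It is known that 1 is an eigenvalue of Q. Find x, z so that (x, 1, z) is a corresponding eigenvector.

We need (Q - 1I)v = 0.
Q - 1I = [[4, -4, 8], [-8, 0, -8], [4, 4, 0]].
Row 1: (4)·x + (-4)·1 + (8)·z = 0
Row 2: (-8)·x + (0)·1 + (-8)·z = 0
Row 3: (4)·x + (4)·1 + (0)·z = 0
Solving gives x = -1, z = 1.
Check: Q·(-1, 1, 1) = (-1, 1, 1) = 1·(-1, 1, 1).

-1, 1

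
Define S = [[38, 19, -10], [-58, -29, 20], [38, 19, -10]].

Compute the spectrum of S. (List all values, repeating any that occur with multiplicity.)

-10, 0, 9

Compute the characteristic polynomial p(lambda) = det(lambda·I - S).
Expanding along the first row, p(lambda) = lambda^3 + lambda^2 - 90·lambda.
Since p(9) = 0, lambda = 9 is a root.
Factor out (lambda - 9): p(lambda) = (lambda - 9)·(lambda^2 + 10·lambda).
The quadratic factors as (lambda + 10)·lambda.
Eigenvalues: -10, 0, 9.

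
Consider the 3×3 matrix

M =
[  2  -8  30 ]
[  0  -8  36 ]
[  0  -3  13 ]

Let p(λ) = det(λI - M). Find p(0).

-8

p(0) = det(0·I − M) = det(−M) = (−1)^3·det(M).
det(M) = 8, so p(0) = -8.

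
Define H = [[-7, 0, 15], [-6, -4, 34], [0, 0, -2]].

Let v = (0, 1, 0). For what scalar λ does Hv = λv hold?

-4

Compute Hv: H·(0, 1, 0) = (0, -4, 0).
Since Hv = λv, compare component 2: -4 = λ·1, so λ = -4.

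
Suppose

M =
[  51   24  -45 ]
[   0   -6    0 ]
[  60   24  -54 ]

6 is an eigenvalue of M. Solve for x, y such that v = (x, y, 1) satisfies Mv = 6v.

We need (M - 6I)v = 0.
M - 6I = [[45, 24, -45], [0, -12, 0], [60, 24, -60]].
Row 1: (45)·x + (24)·y + (-45)·1 = 0
Row 2: (0)·x + (-12)·y + (0)·1 = 0
Row 3: (60)·x + (24)·y + (-60)·1 = 0
Solving gives x = 1, y = 0.
Check: M·(1, 0, 1) = (6, 0, 6) = 6·(1, 0, 1).

1, 0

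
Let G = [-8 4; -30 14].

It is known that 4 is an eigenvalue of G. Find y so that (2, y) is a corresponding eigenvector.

We need (G - 4I)v = 0.
G - 4I = [[-12, 4], [-30, 10]].
Row 1: (-12)·2 + (4)·y = 0
Row 2: (-30)·2 + (10)·y = 0
Solving gives y = 6.
Check: G·(2, 6) = (8, 24) = 4·(2, 6).

6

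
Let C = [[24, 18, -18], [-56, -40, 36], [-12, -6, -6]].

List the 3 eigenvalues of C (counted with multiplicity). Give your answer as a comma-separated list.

-12, -6, -4

Compute the characteristic polynomial p(lambda) = det(lambda·I - C).
Expanding the 3×3 determinant: p(lambda) = lambda^3 + 22·lambda^2 + 144·lambda + 288.
Rational-root test: lambda = -6 gives p(-6) = 0.
Dividing by (lambda + 6) leaves lambda^2 + 16·lambda + 48.
The quadratic factors as (lambda + 12)·(lambda + 4).
Eigenvalues: -12, -6, -4.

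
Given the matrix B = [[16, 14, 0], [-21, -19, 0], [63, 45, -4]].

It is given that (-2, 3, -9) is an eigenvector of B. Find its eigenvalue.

Compute Bv: B·(-2, 3, -9) = (10, -15, 45).
Since Bv = λv, compare component 1: 10 = λ·-2, so λ = -5.

-5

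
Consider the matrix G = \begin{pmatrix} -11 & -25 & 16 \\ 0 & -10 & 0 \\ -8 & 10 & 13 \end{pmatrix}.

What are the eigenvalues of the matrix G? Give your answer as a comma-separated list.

Compute the characteristic polynomial p(λ) = det(λI - G).
Cofactor expansion gives p(λ) = λ^3 + 8λ^2 - 35λ - 150.
Since p(-3) = 0, λ = -3 is a root.
Factor out (λ + 3): p(λ) = (λ + 3)·(λ^2 + 5λ - 50).
The quadratic factors as (λ + 10)·(λ - 5).
Eigenvalues: -10, -3, 5.

-10, -3, 5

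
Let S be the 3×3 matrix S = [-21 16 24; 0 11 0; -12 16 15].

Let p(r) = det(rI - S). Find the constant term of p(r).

p(r) = r^3 - 5r^2 - 93r + 297.
The constant term is 297.

297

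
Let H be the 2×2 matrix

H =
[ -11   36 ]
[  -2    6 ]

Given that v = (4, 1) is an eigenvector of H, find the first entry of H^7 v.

-512

First find the eigenvalue: Hv = (-8, -2) = -2·(4, 1), so λ = -2.
Then H^7 v = λ^7·v = (-2)^7·(4, 1) = -128·(4, 1) = (-512, -128).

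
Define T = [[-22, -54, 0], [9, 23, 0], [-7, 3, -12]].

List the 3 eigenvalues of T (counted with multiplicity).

Set up det(rI - T) = 0.
Expanding along the first row, p(r) = r^3 + 11r^2 - 32r - 240.
Try r = -4: p(-4) = 0, so -4 is a root.
Dividing by (r + 4) leaves r^2 + 7r - 60.
The quadratic factors as (r + 12)·(r - 5).
Eigenvalues: -12, -4, 5.

-12, -4, 5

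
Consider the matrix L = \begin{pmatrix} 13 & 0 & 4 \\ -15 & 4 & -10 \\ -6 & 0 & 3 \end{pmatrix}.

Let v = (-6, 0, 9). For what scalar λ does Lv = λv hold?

Compute Lv: L·(-6, 0, 9) = (-42, 0, 63).
Since Lv = λv, compare component 1: -42 = λ·-6, so λ = 7.

7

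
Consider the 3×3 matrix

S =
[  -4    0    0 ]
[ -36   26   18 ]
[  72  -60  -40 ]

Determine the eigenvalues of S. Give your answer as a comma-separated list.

-10, -4, -4

Compute the characteristic polynomial p(r) = det(rI - S).
Expanding along the first row, p(r) = r^3 + 18r^2 + 96r + 160.
Try r = -4: p(-4) = 0, so -4 is a root.
Dividing by (r + 4) leaves r^2 + 14r + 40.
The quadratic factors as (r + 10)·(r + 4).
Eigenvalues: -10, -4, -4.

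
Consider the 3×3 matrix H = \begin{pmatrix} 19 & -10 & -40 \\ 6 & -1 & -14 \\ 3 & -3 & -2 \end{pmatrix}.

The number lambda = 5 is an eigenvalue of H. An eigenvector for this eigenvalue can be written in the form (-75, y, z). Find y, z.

We need (H - 5I)v = 0.
H - 5I = [[14, -10, -40], [6, -6, -14], [3, -3, -7]].
Row 1: (14)·-75 + (-10)·y + (-40)·z = 0
Row 2: (6)·-75 + (-6)·y + (-14)·z = 0
Row 3: (3)·-75 + (-3)·y + (-7)·z = 0
Solving gives y = -33, z = -18.
Check: H·(-75, -33, -18) = (-375, -165, -90) = 5·(-75, -33, -18).

-33, -18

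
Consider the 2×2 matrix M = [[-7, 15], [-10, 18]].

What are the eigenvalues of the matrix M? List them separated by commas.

3, 8

det(M - λI) = (-7 - λ)(18 - λ) - (15)·(-10) = λ^2 - 11λ + 24.
This factors as (λ - 3)·(λ - 8) = 0.
Eigenvalues: 3, 8.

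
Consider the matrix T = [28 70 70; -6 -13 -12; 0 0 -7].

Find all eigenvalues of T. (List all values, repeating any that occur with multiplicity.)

Compute the characteristic polynomial p(λ) = det(λI - T).
Cofactor expansion gives p(λ) = λ^3 - 8λ^2 - 49λ + 392.
Try λ = 8: p(8) = 0, so 8 is a root.
Dividing by (λ - 8) leaves λ^2 - 49.
The quadratic factors as (λ + 7)·(λ - 7).
Eigenvalues: -7, 7, 8.

-7, 7, 8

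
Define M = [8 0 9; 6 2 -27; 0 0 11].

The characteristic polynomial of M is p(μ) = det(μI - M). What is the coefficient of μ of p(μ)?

p(μ) = μ^3 - 21μ^2 + 126μ - 176.
The coefficient of μ is 126.

126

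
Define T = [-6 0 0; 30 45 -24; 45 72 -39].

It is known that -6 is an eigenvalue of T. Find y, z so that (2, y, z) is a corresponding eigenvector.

We need (T + 6I)v = 0.
T + 6I = [[0, 0, 0], [30, 51, -24], [45, 72, -33]].
Row 1: (0)·2 + (0)·y + (0)·z = 0
Row 2: (30)·2 + (51)·y + (-24)·z = 0
Row 3: (45)·2 + (72)·y + (-33)·z = 0
Solving gives y = -4, z = -6.
Check: T·(2, -4, -6) = (-12, 24, 36) = -6·(2, -4, -6).

-4, -6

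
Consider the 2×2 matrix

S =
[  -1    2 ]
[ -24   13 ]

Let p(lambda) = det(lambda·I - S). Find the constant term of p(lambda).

35

p(lambda) = lambda^2 - 12·lambda + 35.
The constant term is 35.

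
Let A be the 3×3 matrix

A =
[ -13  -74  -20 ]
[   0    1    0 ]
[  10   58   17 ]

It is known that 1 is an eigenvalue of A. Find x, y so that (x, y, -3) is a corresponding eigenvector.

We need (A - 1I)v = 0.
A - 1I = [[-14, -74, -20], [0, 0, 0], [10, 58, 16]].
Row 1: (-14)·x + (-74)·y + (-20)·-3 = 0
Row 2: (0)·x + (0)·y + (0)·-3 = 0
Row 3: (10)·x + (58)·y + (16)·-3 = 0
Solving gives x = -1, y = 1.
Check: A·(-1, 1, -3) = (-1, 1, -3) = 1·(-1, 1, -3).

-1, 1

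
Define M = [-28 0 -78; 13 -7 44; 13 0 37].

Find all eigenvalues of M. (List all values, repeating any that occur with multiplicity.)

Set up det(λI - M) = 0.
Expanding the 3×3 determinant: p(λ) = λ^3 - 2λ^2 - 85λ - 154.
Rational-root test: λ = -2 gives p(-2) = 0.
Factor out (λ + 2): p(λ) = (λ + 2)·(λ^2 - 4λ - 77).
The quadratic factors as (λ + 7)·(λ - 11).
Eigenvalues: -7, -2, 11.

-7, -2, 11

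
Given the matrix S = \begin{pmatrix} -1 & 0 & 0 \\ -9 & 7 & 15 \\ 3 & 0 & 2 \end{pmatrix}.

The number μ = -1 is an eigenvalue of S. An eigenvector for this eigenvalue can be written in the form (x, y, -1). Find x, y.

We need (S + 1I)v = 0.
S + 1I = [[0, 0, 0], [-9, 8, 15], [3, 0, 3]].
Row 1: (0)·x + (0)·y + (0)·-1 = 0
Row 2: (-9)·x + (8)·y + (15)·-1 = 0
Row 3: (3)·x + (0)·y + (3)·-1 = 0
Solving gives x = 1, y = 3.
Check: S·(1, 3, -1) = (-1, -3, 1) = -1·(1, 3, -1).

1, 3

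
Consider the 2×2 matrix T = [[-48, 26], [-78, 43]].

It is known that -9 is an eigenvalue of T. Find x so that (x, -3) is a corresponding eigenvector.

-2

We need (T + 9I)v = 0.
T + 9I = [[-39, 26], [-78, 52]].
Row 1: (-39)·x + (26)·-3 = 0
Row 2: (-78)·x + (52)·-3 = 0
Solving gives x = -2.
Check: T·(-2, -3) = (18, 27) = -9·(-2, -3).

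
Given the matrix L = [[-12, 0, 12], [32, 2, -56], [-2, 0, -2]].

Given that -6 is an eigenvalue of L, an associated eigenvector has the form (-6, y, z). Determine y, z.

3, -3

We need (L + 6I)v = 0.
L + 6I = [[-6, 0, 12], [32, 8, -56], [-2, 0, 4]].
Row 1: (-6)·-6 + (0)·y + (12)·z = 0
Row 2: (32)·-6 + (8)·y + (-56)·z = 0
Row 3: (-2)·-6 + (0)·y + (4)·z = 0
Solving gives y = 3, z = -3.
Check: L·(-6, 3, -3) = (36, -18, 18) = -6·(-6, 3, -3).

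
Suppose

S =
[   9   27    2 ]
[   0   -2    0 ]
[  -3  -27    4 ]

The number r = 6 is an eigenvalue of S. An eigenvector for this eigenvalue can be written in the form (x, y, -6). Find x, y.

We need (S - 6I)v = 0.
S - 6I = [[3, 27, 2], [0, -8, 0], [-3, -27, -2]].
Row 1: (3)·x + (27)·y + (2)·-6 = 0
Row 2: (0)·x + (-8)·y + (0)·-6 = 0
Row 3: (-3)·x + (-27)·y + (-2)·-6 = 0
Solving gives x = 4, y = 0.
Check: S·(4, 0, -6) = (24, 0, -36) = 6·(4, 0, -6).

4, 0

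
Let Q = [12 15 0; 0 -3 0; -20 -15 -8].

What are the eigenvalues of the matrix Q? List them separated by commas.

-8, -3, 12

The characteristic polynomial is p(r) = det(rI - Q).
Expanding the 3×3 determinant: p(r) = r^3 - r^2 - 108r - 288.
Try r = 12: p(12) = 0, so 12 is a root.
Dividing by (r - 12) leaves r^2 + 11r + 24.
The quadratic factors as (r + 8)·(r + 3).
Eigenvalues: -8, -3, 12.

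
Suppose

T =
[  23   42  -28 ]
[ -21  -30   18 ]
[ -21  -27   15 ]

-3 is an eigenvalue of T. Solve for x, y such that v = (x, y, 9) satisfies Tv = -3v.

0, 6

We need (T + 3I)v = 0.
T + 3I = [[26, 42, -28], [-21, -27, 18], [-21, -27, 18]].
Row 1: (26)·x + (42)·y + (-28)·9 = 0
Row 2: (-21)·x + (-27)·y + (18)·9 = 0
Row 3: (-21)·x + (-27)·y + (18)·9 = 0
Solving gives x = 0, y = 6.
Check: T·(0, 6, 9) = (0, -18, -27) = -3·(0, 6, 9).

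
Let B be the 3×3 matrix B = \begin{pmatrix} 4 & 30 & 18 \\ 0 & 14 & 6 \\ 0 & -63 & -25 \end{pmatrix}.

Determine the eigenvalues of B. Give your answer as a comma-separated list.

The characteristic polynomial is p(lambda) = det(lambda·I - B).
Expanding the 3×3 determinant: p(lambda) = lambda^3 + 7·lambda^2 - 16·lambda - 112.
Since p(-4) = 0, lambda = -4 is a root.
Factor out (lambda + 4): p(lambda) = (lambda + 4)·(lambda^2 + 3·lambda - 28).
The quadratic factors as (lambda + 7)·(lambda - 4).
Eigenvalues: -7, -4, 4.

-7, -4, 4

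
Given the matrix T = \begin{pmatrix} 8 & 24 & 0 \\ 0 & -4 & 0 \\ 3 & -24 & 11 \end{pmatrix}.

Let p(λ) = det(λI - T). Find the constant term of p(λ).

p(λ) = λ^3 - 15λ^2 + 12λ + 352.
The constant term is 352.

352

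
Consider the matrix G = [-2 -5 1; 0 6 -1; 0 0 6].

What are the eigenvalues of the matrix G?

-2, 6, 6

G is upper triangular, so its eigenvalues are the diagonal entries.
Diagonal: -2, 6, 6.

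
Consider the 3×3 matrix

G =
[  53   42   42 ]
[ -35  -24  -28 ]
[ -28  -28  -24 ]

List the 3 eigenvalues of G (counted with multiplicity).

-10, 4, 11

The characteristic polynomial is p(r) = det(rI - G).
Expanding along the first row, p(r) = r^3 - 5r^2 - 106r + 440.
Rational-root test: r = 11 gives p(11) = 0.
Dividing by (r - 11) leaves r^2 + 6r - 40.
The quadratic factors as (r + 10)·(r - 4).
Eigenvalues: -10, 4, 11.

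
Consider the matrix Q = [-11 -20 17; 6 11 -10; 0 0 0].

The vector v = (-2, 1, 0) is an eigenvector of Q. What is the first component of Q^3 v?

First find the eigenvalue: Qv = (2, -1, 0) = -1·(-2, 1, 0), so λ = -1.
Then Q^3 v = λ^3·v = (-1)^3·(-2, 1, 0) = -1·(-2, 1, 0) = (2, -1, 0).

2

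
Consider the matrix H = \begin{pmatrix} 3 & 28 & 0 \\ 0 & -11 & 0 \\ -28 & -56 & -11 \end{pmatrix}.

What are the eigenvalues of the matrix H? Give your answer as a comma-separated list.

-11, -11, 3

Compute the characteristic polynomial p(lambda) = det(lambda·I - H).
Expanding the 3×3 determinant: p(lambda) = lambda^3 + 19·lambda^2 + 55·lambda - 363.
Rational-root test: lambda = 3 gives p(3) = 0.
Factor out (lambda - 3): p(lambda) = (lambda - 3)·(lambda^2 + 22·lambda + 121).
The quadratic factor is (lambda + 11)^2.
Eigenvalues: -11, -11, 3.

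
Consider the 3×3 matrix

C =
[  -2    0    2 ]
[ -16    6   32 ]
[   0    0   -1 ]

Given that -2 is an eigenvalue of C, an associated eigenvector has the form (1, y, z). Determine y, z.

We need (C + 2I)v = 0.
C + 2I = [[0, 0, 2], [-16, 8, 32], [0, 0, 1]].
Row 1: (0)·1 + (0)·y + (2)·z = 0
Row 2: (-16)·1 + (8)·y + (32)·z = 0
Row 3: (0)·1 + (0)·y + (1)·z = 0
Solving gives y = 2, z = 0.
Check: C·(1, 2, 0) = (-2, -4, 0) = -2·(1, 2, 0).

2, 0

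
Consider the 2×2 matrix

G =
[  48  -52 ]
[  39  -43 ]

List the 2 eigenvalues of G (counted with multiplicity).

-4, 9

det(G - rI) = (48 - r)(-43 - r) - (-52)·(39) = r^2 - 5r - 36.
This factors as (r + 4)·(r - 9) = 0.
Eigenvalues: -4, 9.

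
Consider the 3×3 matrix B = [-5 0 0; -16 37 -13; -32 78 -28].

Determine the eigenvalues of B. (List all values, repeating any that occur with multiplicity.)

-5, -2, 11

The characteristic polynomial is p(r) = det(rI - B).
Cofactor expansion gives p(r) = r^3 - 4r^2 - 67r - 110.
Since p(-5) = 0, r = -5 is a root.
Factor out (r + 5): p(r) = (r + 5)·(r^2 - 9r - 22).
The quadratic factors as (r + 2)·(r - 11).
Eigenvalues: -5, -2, 11.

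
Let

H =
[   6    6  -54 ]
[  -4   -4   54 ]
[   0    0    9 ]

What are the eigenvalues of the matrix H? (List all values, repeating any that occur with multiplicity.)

0, 2, 9

Set up det(μI - H) = 0.
Cofactor expansion gives p(μ) = μ^3 - 11μ^2 + 18μ.
Try μ = 0: p(0) = 0, so 0 is a root.
Factor out μ: p(μ) = μ·(μ^2 - 11μ + 18).
The quadratic factors as (μ - 2)·(μ - 9).
Eigenvalues: 0, 2, 9.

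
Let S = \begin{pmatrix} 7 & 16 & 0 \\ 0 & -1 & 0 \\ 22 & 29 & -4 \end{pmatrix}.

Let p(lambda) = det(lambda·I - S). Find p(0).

-28

p(0) = det(0·I − S) = det(−S) = (−1)^3·det(S).
det(S) = 28, so p(0) = -28.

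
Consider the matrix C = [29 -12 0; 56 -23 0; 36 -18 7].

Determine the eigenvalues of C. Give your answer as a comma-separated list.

Set up det(sI - C) = 0.
Expanding the 3×3 determinant: p(s) = s^3 - 13s^2 + 47s - 35.
Since p(5) = 0, s = 5 is a root.
Factor out (s - 5): p(s) = (s - 5)·(s^2 - 8s + 7).
The quadratic factors as (s - 1)·(s - 7).
Eigenvalues: 1, 5, 7.

1, 5, 7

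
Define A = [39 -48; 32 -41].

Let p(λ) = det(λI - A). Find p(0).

p(0) = det(0·I − A) = det(−A) = (−1)^2·det(A).
det(A) = -63, so p(0) = -63.

-63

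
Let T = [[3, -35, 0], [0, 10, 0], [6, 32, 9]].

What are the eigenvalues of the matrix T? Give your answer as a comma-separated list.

3, 9, 10

The characteristic polynomial is p(λ) = det(λI - T).
Expanding along the first row, p(λ) = λ^3 - 22λ^2 + 147λ - 270.
Rational-root test: λ = 10 gives p(10) = 0.
Factor out (λ - 10): p(λ) = (λ - 10)·(λ^2 - 12λ + 27).
The quadratic factors as (λ - 3)·(λ - 9).
Eigenvalues: 3, 9, 10.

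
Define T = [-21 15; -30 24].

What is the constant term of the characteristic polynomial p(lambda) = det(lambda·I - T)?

-54

p(0) = det(0·I − T) = det(−T) = (−1)^2·det(T).
det(T) = -54, so p(0) = -54.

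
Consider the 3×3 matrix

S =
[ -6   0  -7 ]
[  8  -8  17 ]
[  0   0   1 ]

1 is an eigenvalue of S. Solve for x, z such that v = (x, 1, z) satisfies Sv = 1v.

We need (S - 1I)v = 0.
S - 1I = [[-7, 0, -7], [8, -9, 17], [0, 0, 0]].
Row 1: (-7)·x + (0)·1 + (-7)·z = 0
Row 2: (8)·x + (-9)·1 + (17)·z = 0
Row 3: (0)·x + (0)·1 + (0)·z = 0
Solving gives x = -1, z = 1.
Check: S·(-1, 1, 1) = (-1, 1, 1) = 1·(-1, 1, 1).

-1, 1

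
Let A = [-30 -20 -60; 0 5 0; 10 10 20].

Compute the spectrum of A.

Compute the characteristic polynomial p(r) = det(rI - A).
Expanding the 3×3 determinant: p(r) = r^3 + 5r^2 - 50r.
Since p(0) = 0, r = 0 is a root.
Factor out r: p(r) = r·(r^2 + 5r - 50).
The quadratic factors as (r + 10)·(r - 5).
Eigenvalues: -10, 0, 5.

-10, 0, 5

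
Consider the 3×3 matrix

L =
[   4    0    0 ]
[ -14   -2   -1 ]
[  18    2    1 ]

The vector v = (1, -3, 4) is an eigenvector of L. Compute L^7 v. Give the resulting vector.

First find the eigenvalue: Lv = (4, -12, 16) = 4·(1, -3, 4), so λ = 4.
Then L^7 v = λ^7·v = 4^7·(1, -3, 4) = 16384·(1, -3, 4) = (16384, -49152, 65536).

(16384, -49152, 65536)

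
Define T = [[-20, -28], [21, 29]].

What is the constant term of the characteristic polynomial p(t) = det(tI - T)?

8

p(0) = det(0·I − T) = det(−T) = (−1)^2·det(T).
det(T) = 8, so p(0) = 8.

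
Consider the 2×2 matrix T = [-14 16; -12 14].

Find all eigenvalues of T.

det(T - tI) = (-14 - t)(14 - t) - (16)·(-12) = t^2 - 4.
This factors as (t + 2)·(t - 2) = 0.
Eigenvalues: -2, 2.

-2, 2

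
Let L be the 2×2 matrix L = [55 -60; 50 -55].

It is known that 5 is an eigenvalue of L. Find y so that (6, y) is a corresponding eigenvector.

5

We need (L - 5I)v = 0.
L - 5I = [[50, -60], [50, -60]].
Row 1: (50)·6 + (-60)·y = 0
Row 2: (50)·6 + (-60)·y = 0
Solving gives y = 5.
Check: L·(6, 5) = (30, 25) = 5·(6, 5).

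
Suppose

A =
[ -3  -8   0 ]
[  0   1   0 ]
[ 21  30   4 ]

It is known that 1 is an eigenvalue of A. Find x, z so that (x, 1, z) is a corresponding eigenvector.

-2, 4

We need (A - 1I)v = 0.
A - 1I = [[-4, -8, 0], [0, 0, 0], [21, 30, 3]].
Row 1: (-4)·x + (-8)·1 + (0)·z = 0
Row 2: (0)·x + (0)·1 + (0)·z = 0
Row 3: (21)·x + (30)·1 + (3)·z = 0
Solving gives x = -2, z = 4.
Check: A·(-2, 1, 4) = (-2, 1, 4) = 1·(-2, 1, 4).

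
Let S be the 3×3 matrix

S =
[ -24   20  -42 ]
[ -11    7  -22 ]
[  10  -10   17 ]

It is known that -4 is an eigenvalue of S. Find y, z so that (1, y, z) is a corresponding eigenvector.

1, 0

We need (S + 4I)v = 0.
S + 4I = [[-20, 20, -42], [-11, 11, -22], [10, -10, 21]].
Row 1: (-20)·1 + (20)·y + (-42)·z = 0
Row 2: (-11)·1 + (11)·y + (-22)·z = 0
Row 3: (10)·1 + (-10)·y + (21)·z = 0
Solving gives y = 1, z = 0.
Check: S·(1, 1, 0) = (-4, -4, 0) = -4·(1, 1, 0).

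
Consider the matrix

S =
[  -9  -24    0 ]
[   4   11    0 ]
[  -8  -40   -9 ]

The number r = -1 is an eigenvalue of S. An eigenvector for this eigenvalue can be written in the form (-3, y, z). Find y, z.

We need (S + 1I)v = 0.
S + 1I = [[-8, -24, 0], [4, 12, 0], [-8, -40, -8]].
Row 1: (-8)·-3 + (-24)·y + (0)·z = 0
Row 2: (4)·-3 + (12)·y + (0)·z = 0
Row 3: (-8)·-3 + (-40)·y + (-8)·z = 0
Solving gives y = 1, z = -2.
Check: S·(-3, 1, -2) = (3, -1, 2) = -1·(-3, 1, -2).

1, -2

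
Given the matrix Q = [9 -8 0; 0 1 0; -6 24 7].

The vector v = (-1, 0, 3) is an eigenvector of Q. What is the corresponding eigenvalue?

Compute Qv: Q·(-1, 0, 3) = (-9, 0, 27).
Since Qv = λv, compare component 1: -9 = λ·-1, so λ = 9.

9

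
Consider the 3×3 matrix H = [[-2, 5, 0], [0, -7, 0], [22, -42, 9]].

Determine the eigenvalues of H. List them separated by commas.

Compute the characteristic polynomial p(μ) = det(μI - H).
Expanding along the first row, p(μ) = μ^3 - 67μ - 126.
Since p(-7) = 0, μ = -7 is a root.
Factor out (μ + 7): p(μ) = (μ + 7)·(μ^2 - 7μ - 18).
The quadratic factors as (μ + 2)·(μ - 9).
Eigenvalues: -7, -2, 9.

-7, -2, 9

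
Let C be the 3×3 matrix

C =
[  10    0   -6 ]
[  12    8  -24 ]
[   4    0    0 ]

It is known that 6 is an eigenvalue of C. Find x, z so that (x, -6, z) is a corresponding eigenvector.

-3, -2

We need (C - 6I)v = 0.
C - 6I = [[4, 0, -6], [12, 2, -24], [4, 0, -6]].
Row 1: (4)·x + (0)·-6 + (-6)·z = 0
Row 2: (12)·x + (2)·-6 + (-24)·z = 0
Row 3: (4)·x + (0)·-6 + (-6)·z = 0
Solving gives x = -3, z = -2.
Check: C·(-3, -6, -2) = (-18, -36, -12) = 6·(-3, -6, -2).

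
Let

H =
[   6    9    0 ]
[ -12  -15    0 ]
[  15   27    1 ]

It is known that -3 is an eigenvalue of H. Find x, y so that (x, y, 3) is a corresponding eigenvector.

We need (H + 3I)v = 0.
H + 3I = [[9, 9, 0], [-12, -12, 0], [15, 27, 4]].
Row 1: (9)·x + (9)·y + (0)·3 = 0
Row 2: (-12)·x + (-12)·y + (0)·3 = 0
Row 3: (15)·x + (27)·y + (4)·3 = 0
Solving gives x = 1, y = -1.
Check: H·(1, -1, 3) = (-3, 3, -9) = -3·(1, -1, 3).

1, -1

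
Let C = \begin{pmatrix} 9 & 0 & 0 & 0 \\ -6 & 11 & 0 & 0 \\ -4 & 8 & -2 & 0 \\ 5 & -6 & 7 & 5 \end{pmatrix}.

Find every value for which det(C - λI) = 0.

C is lower triangular, so its eigenvalues are the diagonal entries.
Diagonal: 9, 11, -2, 5.

-2, 5, 9, 11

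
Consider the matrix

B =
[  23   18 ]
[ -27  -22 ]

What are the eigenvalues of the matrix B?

-4, 5

det(B - μI) = (23 - μ)(-22 - μ) - (18)·(-27) = μ^2 - μ - 20.
This factors as (μ + 4)·(μ - 5) = 0.
Eigenvalues: -4, 5.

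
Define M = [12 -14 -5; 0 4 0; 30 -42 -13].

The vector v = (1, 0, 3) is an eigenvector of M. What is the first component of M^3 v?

First find the eigenvalue: Mv = (-3, 0, -9) = -3·(1, 0, 3), so λ = -3.
Then M^3 v = λ^3·v = (-3)^3·(1, 0, 3) = -27·(1, 0, 3) = (-27, 0, -81).

-27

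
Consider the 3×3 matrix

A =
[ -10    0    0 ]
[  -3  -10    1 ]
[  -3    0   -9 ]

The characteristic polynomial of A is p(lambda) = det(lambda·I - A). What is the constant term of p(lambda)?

900

p(lambda) = lambda^3 + 29·lambda^2 + 280·lambda + 900.
The constant term is 900.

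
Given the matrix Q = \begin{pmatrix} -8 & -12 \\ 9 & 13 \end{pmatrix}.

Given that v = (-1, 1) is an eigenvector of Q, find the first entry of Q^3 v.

-64

First find the eigenvalue: Qv = (-4, 4) = 4·(-1, 1), so λ = 4.
Then Q^3 v = λ^3·v = 4^3·(-1, 1) = 64·(-1, 1) = (-64, 64).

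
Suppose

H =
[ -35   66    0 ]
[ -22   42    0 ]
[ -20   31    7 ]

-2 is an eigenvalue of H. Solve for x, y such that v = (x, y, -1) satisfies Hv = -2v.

-2, -1

We need (H + 2I)v = 0.
H + 2I = [[-33, 66, 0], [-22, 44, 0], [-20, 31, 9]].
Row 1: (-33)·x + (66)·y + (0)·-1 = 0
Row 2: (-22)·x + (44)·y + (0)·-1 = 0
Row 3: (-20)·x + (31)·y + (9)·-1 = 0
Solving gives x = -2, y = -1.
Check: H·(-2, -1, -1) = (4, 2, 2) = -2·(-2, -1, -1).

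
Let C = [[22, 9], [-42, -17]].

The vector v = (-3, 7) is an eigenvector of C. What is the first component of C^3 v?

First find the eigenvalue: Cv = (-3, 7) = 1·(-3, 7), so λ = 1.
Then C^3 v = λ^3·v = 1^3·(-3, 7) = 1·(-3, 7) = (-3, 7).

-3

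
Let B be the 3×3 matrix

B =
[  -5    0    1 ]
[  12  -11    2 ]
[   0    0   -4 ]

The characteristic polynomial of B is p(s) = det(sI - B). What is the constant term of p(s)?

220

p(s) = s^3 + 20s^2 + 119s + 220.
The constant term is 220.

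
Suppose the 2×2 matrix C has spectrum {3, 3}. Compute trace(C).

6

trace(C) is the sum of the eigenvalues: (3) + (3) = 6.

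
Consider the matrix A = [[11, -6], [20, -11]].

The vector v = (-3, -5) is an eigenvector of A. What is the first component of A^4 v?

First find the eigenvalue: Av = (-3, -5) = 1·(-3, -5), so λ = 1.
Then A^4 v = λ^4·v = 1^4·(-3, -5) = 1·(-3, -5) = (-3, -5).

-3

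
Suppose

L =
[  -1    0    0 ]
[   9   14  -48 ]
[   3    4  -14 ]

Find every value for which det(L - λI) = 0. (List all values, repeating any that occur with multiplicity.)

-2, -1, 2

Compute the characteristic polynomial p(λ) = det(λI - L).
Expanding along the first row, p(λ) = λ^3 + λ^2 - 4λ - 4.
Since p(-1) = 0, λ = -1 is a root.
Factor out (λ + 1): p(λ) = (λ + 1)·(λ^2 - 4).
The quadratic factors as (λ + 2)·(λ - 2).
Eigenvalues: -2, -1, 2.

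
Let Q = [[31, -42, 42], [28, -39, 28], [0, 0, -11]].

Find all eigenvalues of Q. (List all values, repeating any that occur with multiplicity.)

Compute the characteristic polynomial p(lambda) = det(lambda·I - Q).
Expanding along the first row, p(lambda) = lambda^3 + 19·lambda^2 + 55·lambda - 363.
Try lambda = 3: p(3) = 0, so 3 is a root.
Dividing by (lambda - 3) leaves lambda^2 + 22·lambda + 121.
The quadratic factor is (lambda + 11)^2.
Eigenvalues: -11, -11, 3.

-11, -11, 3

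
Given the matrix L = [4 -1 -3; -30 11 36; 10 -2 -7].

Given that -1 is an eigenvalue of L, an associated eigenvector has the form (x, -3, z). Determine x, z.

0, 1

We need (L + 1I)v = 0.
L + 1I = [[5, -1, -3], [-30, 12, 36], [10, -2, -6]].
Row 1: (5)·x + (-1)·-3 + (-3)·z = 0
Row 2: (-30)·x + (12)·-3 + (36)·z = 0
Row 3: (10)·x + (-2)·-3 + (-6)·z = 0
Solving gives x = 0, z = 1.
Check: L·(0, -3, 1) = (0, 3, -1) = -1·(0, -3, 1).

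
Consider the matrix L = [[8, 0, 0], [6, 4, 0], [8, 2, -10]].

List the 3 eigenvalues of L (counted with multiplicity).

L is lower triangular, so its eigenvalues are the diagonal entries.
Diagonal: 8, 4, -10.

-10, 4, 8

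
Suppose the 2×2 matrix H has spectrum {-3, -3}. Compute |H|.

det(H) is the product of the eigenvalues: (-3) · (-3) = 9.

9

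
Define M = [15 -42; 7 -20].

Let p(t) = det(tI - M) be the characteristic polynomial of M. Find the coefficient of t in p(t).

5

The coefficient of t of det(tI - M) is −trace(M).
trace(M) = (15) + (-20) = -5, so the coefficient is 5.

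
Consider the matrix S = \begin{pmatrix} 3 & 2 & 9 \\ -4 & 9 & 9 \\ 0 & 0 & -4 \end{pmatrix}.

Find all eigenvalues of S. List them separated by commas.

The characteristic polynomial is p(λ) = det(λI - S).
Expanding the 3×3 determinant: p(λ) = λ^3 - 8λ^2 - 13λ + 140.
Since p(-4) = 0, λ = -4 is a root.
Factor out (λ + 4): p(λ) = (λ + 4)·(λ^2 - 12λ + 35).
The quadratic factors as (λ - 5)·(λ - 7).
Eigenvalues: -4, 5, 7.

-4, 5, 7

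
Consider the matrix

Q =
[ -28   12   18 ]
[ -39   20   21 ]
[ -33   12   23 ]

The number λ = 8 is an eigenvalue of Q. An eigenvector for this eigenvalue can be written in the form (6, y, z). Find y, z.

9, 6

We need (Q - 8I)v = 0.
Q - 8I = [[-36, 12, 18], [-39, 12, 21], [-33, 12, 15]].
Row 1: (-36)·6 + (12)·y + (18)·z = 0
Row 2: (-39)·6 + (12)·y + (21)·z = 0
Row 3: (-33)·6 + (12)·y + (15)·z = 0
Solving gives y = 9, z = 6.
Check: Q·(6, 9, 6) = (48, 72, 48) = 8·(6, 9, 6).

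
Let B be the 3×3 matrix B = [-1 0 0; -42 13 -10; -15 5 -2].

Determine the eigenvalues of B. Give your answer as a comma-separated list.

The characteristic polynomial is p(lambda) = det(lambda·I - B).
Expanding along the first row, p(lambda) = lambda^3 - 10·lambda^2 + 13·lambda + 24.
Rational-root test: lambda = -1 gives p(-1) = 0.
Factor out (lambda + 1): p(lambda) = (lambda + 1)·(lambda^2 - 11·lambda + 24).
The quadratic factors as (lambda - 3)·(lambda - 8).
Eigenvalues: -1, 3, 8.

-1, 3, 8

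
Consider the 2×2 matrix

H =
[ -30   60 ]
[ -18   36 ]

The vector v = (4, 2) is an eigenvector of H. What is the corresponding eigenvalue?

Compute Hv: H·(4, 2) = (0, 0).
Since Hv = λv, compare component 1: 0 = λ·4, so λ = 0.

0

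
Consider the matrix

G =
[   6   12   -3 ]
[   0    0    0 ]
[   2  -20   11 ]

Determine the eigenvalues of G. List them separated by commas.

The characteristic polynomial is p(lambda) = det(lambda·I - G).
Expanding along the first row, p(lambda) = lambda^3 - 17·lambda^2 + 72·lambda.
Since p(9) = 0, lambda = 9 is a root.
Factor out (lambda - 9): p(lambda) = (lambda - 9)·(lambda^2 - 8·lambda).
The quadratic factors as lambda·(lambda - 8).
Eigenvalues: 0, 8, 9.

0, 8, 9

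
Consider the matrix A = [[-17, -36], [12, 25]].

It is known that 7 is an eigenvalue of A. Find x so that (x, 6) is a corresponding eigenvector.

-9

We need (A - 7I)v = 0.
A - 7I = [[-24, -36], [12, 18]].
Row 1: (-24)·x + (-36)·6 = 0
Row 2: (12)·x + (18)·6 = 0
Solving gives x = -9.
Check: A·(-9, 6) = (-63, 42) = 7·(-9, 6).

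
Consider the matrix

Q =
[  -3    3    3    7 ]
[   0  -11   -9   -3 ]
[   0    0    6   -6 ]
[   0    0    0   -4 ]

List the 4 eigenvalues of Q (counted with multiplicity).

Q is upper triangular, so its eigenvalues are the diagonal entries.
Diagonal: -3, -11, 6, -4.

-11, -4, -3, 6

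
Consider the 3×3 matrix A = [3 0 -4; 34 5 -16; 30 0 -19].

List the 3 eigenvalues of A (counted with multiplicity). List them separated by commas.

Set up det(sI - A) = 0.
Expanding along the first row, p(s) = s^3 + 11s^2 - 17s - 315.
Rational-root test: s = -7 gives p(-7) = 0.
Factor out (s + 7): p(s) = (s + 7)·(s^2 + 4s - 45).
The quadratic factors as (s + 9)·(s - 5).
Eigenvalues: -9, -7, 5.

-9, -7, 5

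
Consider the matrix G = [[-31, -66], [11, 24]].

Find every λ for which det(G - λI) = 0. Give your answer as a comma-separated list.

-9, 2

det(G - μI) = (-31 - μ)(24 - μ) - (-66)·(11) = μ^2 + 7μ - 18.
This factors as (μ + 9)·(μ - 2) = 0.
Eigenvalues: -9, 2.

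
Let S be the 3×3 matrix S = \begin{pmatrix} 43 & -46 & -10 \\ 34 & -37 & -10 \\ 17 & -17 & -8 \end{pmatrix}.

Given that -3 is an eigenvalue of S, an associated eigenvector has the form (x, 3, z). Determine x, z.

3, 0

We need (S + 3I)v = 0.
S + 3I = [[46, -46, -10], [34, -34, -10], [17, -17, -5]].
Row 1: (46)·x + (-46)·3 + (-10)·z = 0
Row 2: (34)·x + (-34)·3 + (-10)·z = 0
Row 3: (17)·x + (-17)·3 + (-5)·z = 0
Solving gives x = 3, z = 0.
Check: S·(3, 3, 0) = (-9, -9, 0) = -3·(3, 3, 0).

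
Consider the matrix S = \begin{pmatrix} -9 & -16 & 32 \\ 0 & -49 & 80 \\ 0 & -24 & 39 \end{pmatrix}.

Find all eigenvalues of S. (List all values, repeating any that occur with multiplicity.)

The characteristic polynomial is p(μ) = det(μI - S).
Expanding the 3×3 determinant: p(μ) = μ^3 + 19μ^2 + 99μ + 81.
Since p(-1) = 0, μ = -1 is a root.
Dividing by (μ + 1) leaves μ^2 + 18μ + 81.
The quadratic factor is (μ + 9)^2.
Eigenvalues: -9, -9, -1.

-9, -9, -1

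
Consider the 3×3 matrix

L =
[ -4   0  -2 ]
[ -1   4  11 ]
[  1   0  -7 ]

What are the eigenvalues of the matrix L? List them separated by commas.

Set up det(μI - L) = 0.
Cofactor expansion gives p(μ) = μ^3 + 7μ^2 - 14μ - 120.
Rational-root test: μ = -5 gives p(-5) = 0.
Factor out (μ + 5): p(μ) = (μ + 5)·(μ^2 + 2μ - 24).
The quadratic factors as (μ + 6)·(μ - 4).
Eigenvalues: -6, -5, 4.

-6, -5, 4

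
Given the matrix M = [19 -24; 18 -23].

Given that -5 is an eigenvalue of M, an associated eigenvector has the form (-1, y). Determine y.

-1

We need (M + 5I)v = 0.
M + 5I = [[24, -24], [18, -18]].
Row 1: (24)·-1 + (-24)·y = 0
Row 2: (18)·-1 + (-18)·y = 0
Solving gives y = -1.
Check: M·(-1, -1) = (5, 5) = -5·(-1, -1).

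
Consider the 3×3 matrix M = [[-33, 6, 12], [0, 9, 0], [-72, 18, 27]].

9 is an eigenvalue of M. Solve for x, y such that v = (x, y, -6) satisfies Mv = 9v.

We need (M - 9I)v = 0.
M - 9I = [[-42, 6, 12], [0, 0, 0], [-72, 18, 18]].
Row 1: (-42)·x + (6)·y + (12)·-6 = 0
Row 2: (0)·x + (0)·y + (0)·-6 = 0
Row 3: (-72)·x + (18)·y + (18)·-6 = 0
Solving gives x = -2, y = -2.
Check: M·(-2, -2, -6) = (-18, -18, -54) = 9·(-2, -2, -6).

-2, -2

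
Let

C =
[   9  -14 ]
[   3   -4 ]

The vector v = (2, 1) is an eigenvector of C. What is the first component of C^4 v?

32

First find the eigenvalue: Cv = (4, 2) = 2·(2, 1), so λ = 2.
Then C^4 v = λ^4·v = 2^4·(2, 1) = 16·(2, 1) = (32, 16).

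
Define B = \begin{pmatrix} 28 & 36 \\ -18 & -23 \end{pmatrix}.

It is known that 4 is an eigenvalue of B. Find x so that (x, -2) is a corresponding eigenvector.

3

We need (B - 4I)v = 0.
B - 4I = [[24, 36], [-18, -27]].
Row 1: (24)·x + (36)·-2 = 0
Row 2: (-18)·x + (-27)·-2 = 0
Solving gives x = 3.
Check: B·(3, -2) = (12, -8) = 4·(3, -2).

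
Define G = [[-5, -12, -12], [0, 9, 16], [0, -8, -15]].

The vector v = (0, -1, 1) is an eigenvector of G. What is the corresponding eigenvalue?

Compute Gv: G·(0, -1, 1) = (0, 7, -7).
Since Gv = λv, compare component 2: 7 = λ·-1, so λ = -7.

-7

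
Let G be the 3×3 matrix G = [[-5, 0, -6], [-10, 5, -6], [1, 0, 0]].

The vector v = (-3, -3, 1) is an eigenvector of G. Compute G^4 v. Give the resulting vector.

First find the eigenvalue: Gv = (9, 9, -3) = -3·(-3, -3, 1), so λ = -3.
Then G^4 v = λ^4·v = (-3)^4·(-3, -3, 1) = 81·(-3, -3, 1) = (-243, -243, 81).

(-243, -243, 81)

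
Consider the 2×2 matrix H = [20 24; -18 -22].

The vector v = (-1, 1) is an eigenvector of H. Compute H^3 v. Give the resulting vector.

(64, -64)

First find the eigenvalue: Hv = (4, -4) = -4·(-1, 1), so λ = -4.
Then H^3 v = λ^3·v = (-4)^3·(-1, 1) = -64·(-1, 1) = (64, -64).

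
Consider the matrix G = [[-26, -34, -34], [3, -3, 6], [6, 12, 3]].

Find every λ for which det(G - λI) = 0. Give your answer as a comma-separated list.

-9, -9, -8

Set up det(λI - G) = 0.
Expanding along the first row, p(λ) = λ^3 + 26λ^2 + 225λ + 648.
Try λ = -9: p(-9) = 0, so -9 is a root.
Factor out (λ + 9): p(λ) = (λ + 9)·(λ^2 + 17λ + 72).
The quadratic factors as (λ + 9)·(λ + 8).
Eigenvalues: -9, -9, -8.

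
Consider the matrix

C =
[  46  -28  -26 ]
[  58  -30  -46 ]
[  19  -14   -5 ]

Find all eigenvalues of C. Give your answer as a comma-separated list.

-2, 5, 8

Compute the characteristic polynomial p(r) = det(rI - C).
Expanding along the first row, p(r) = r^3 - 11r^2 + 14r + 80.
Try r = 5: p(5) = 0, so 5 is a root.
Dividing by (r - 5) leaves r^2 - 6r - 16.
The quadratic factors as (r + 2)·(r - 8).
Eigenvalues: -2, 5, 8.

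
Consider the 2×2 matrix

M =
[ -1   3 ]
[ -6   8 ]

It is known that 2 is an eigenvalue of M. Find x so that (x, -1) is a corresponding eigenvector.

-1

We need (M - 2I)v = 0.
M - 2I = [[-3, 3], [-6, 6]].
Row 1: (-3)·x + (3)·-1 = 0
Row 2: (-6)·x + (6)·-1 = 0
Solving gives x = -1.
Check: M·(-1, -1) = (-2, -2) = 2·(-1, -1).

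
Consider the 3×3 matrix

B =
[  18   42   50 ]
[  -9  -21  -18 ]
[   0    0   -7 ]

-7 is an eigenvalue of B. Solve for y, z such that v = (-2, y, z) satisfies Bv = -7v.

We need (B + 7I)v = 0.
B + 7I = [[25, 42, 50], [-9, -14, -18], [0, 0, 0]].
Row 1: (25)·-2 + (42)·y + (50)·z = 0
Row 2: (-9)·-2 + (-14)·y + (-18)·z = 0
Row 3: (0)·-2 + (0)·y + (0)·z = 0
Solving gives y = 0, z = 1.
Check: B·(-2, 0, 1) = (14, 0, -7) = -7·(-2, 0, 1).

0, 1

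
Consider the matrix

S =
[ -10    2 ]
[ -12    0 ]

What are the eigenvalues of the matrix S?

det(S - sI) = (-10 - s)(0 - s) - (2)·(-12) = s^2 + 10s + 24.
This factors as (s + 6)·(s + 4) = 0.
Eigenvalues: -6, -4.

-6, -4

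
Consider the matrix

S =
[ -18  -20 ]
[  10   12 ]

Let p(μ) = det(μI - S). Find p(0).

-16

p(0) = det(0·I − S) = det(−S) = (−1)^2·det(S).
det(S) = -16, so p(0) = -16.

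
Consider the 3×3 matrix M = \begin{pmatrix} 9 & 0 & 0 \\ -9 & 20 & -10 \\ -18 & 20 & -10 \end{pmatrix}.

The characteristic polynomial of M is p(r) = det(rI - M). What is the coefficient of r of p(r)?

p(r) = r^3 - 19r^2 + 90r.
The coefficient of r is 90.

90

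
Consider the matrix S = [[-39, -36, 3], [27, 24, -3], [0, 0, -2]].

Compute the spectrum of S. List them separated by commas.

Set up det(tI - S) = 0.
Expanding along the first row, p(t) = t^3 + 17t^2 + 66t + 72.
Rational-root test: t = -2 gives p(-2) = 0.
Dividing by (t + 2) leaves t^2 + 15t + 36.
The quadratic factors as (t + 12)·(t + 3).
Eigenvalues: -12, -3, -2.

-12, -3, -2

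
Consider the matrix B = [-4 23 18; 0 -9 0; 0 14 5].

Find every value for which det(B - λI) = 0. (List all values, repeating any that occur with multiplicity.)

-9, -4, 5

Compute the characteristic polynomial p(μ) = det(μI - B).
Cofactor expansion gives p(μ) = μ^3 + 8μ^2 - 29μ - 180.
Rational-root test: μ = 5 gives p(5) = 0.
Factor out (μ - 5): p(μ) = (μ - 5)·(μ^2 + 13μ + 36).
The quadratic factors as (μ + 9)·(μ + 4).
Eigenvalues: -9, -4, 5.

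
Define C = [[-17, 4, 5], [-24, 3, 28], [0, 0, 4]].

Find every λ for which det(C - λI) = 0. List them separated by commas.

-9, -5, 4

Compute the characteristic polynomial p(λ) = det(λI - C).
Expanding along the first row, p(λ) = λ^3 + 10λ^2 - 11λ - 180.
Since p(-9) = 0, λ = -9 is a root.
Factor out (λ + 9): p(λ) = (λ + 9)·(λ^2 + λ - 20).
The quadratic factors as (λ + 5)·(λ - 4).
Eigenvalues: -9, -5, 4.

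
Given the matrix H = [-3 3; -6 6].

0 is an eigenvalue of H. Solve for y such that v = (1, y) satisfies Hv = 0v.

1

We need (H)v = 0.
H = [[-3, 3], [-6, 6]].
Row 1: (-3)·1 + (3)·y = 0
Row 2: (-6)·1 + (6)·y = 0
Solving gives y = 1.
Check: H·(1, 1) = (0, 0) = 0·(1, 1).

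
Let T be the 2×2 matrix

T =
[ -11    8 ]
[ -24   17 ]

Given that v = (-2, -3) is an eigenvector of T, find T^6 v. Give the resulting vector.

(-2, -3)

First find the eigenvalue: Tv = (-2, -3) = 1·(-2, -3), so λ = 1.
Then T^6 v = λ^6·v = 1^6·(-2, -3) = 1·(-2, -3) = (-2, -3).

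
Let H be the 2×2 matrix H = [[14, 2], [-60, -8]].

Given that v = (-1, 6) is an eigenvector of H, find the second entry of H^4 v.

96

First find the eigenvalue: Hv = (-2, 12) = 2·(-1, 6), so λ = 2.
Then H^4 v = λ^4·v = 2^4·(-1, 6) = 16·(-1, 6) = (-16, 96).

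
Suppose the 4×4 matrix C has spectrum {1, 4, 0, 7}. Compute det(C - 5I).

If C has eigenvalues 1, 4, 0, 7, then C - 5I has eigenvalues -4, -1, -5, 2.
det(C - 5I) = (-4) · (-1) · (-5) · (2) = -40.

-40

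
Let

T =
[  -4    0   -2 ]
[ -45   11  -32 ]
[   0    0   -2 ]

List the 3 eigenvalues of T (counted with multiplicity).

-4, -2, 11

The characteristic polynomial is p(λ) = det(λI - T).
Expanding along the first row, p(λ) = λ^3 - 5λ^2 - 58λ - 88.
Since p(-2) = 0, λ = -2 is a root.
Factor out (λ + 2): p(λ) = (λ + 2)·(λ^2 - 7λ - 44).
The quadratic factors as (λ + 4)·(λ - 11).
Eigenvalues: -4, -2, 11.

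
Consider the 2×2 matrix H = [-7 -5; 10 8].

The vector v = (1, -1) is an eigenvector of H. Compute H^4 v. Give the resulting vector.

(16, -16)

First find the eigenvalue: Hv = (-2, 2) = -2·(1, -1), so λ = -2.
Then H^4 v = λ^4·v = (-2)^4·(1, -1) = 16·(1, -1) = (16, -16).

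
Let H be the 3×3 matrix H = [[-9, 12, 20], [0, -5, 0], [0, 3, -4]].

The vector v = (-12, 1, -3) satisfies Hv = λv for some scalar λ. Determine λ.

Compute Hv: H·(-12, 1, -3) = (60, -5, 15).
Since Hv = λv, compare component 1: 60 = λ·-12, so λ = -5.

-5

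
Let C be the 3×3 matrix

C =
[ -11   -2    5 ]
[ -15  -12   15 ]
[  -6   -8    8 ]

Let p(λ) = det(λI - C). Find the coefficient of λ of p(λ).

68

p(λ) = λ^3 + 15λ^2 + 68λ + 84.
The coefficient of λ is 68.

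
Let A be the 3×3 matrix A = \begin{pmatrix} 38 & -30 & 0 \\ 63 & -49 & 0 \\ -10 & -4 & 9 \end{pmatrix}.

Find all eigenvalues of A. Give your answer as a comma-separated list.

Compute the characteristic polynomial p(μ) = det(μI - A).
Cofactor expansion gives p(μ) = μ^3 + 2μ^2 - 71μ - 252.
Rational-root test: μ = -4 gives p(-4) = 0.
Factor out (μ + 4): p(μ) = (μ + 4)·(μ^2 - 2μ - 63).
The quadratic factors as (μ + 7)·(μ - 9).
Eigenvalues: -7, -4, 9.

-7, -4, 9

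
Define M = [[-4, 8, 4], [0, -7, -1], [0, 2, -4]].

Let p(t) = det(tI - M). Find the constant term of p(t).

p(t) = t^3 + 15t^2 + 74t + 120.
The constant term is 120.

120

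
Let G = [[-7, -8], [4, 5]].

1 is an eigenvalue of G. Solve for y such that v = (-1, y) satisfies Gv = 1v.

1

We need (G - 1I)v = 0.
G - 1I = [[-8, -8], [4, 4]].
Row 1: (-8)·-1 + (-8)·y = 0
Row 2: (4)·-1 + (4)·y = 0
Solving gives y = 1.
Check: G·(-1, 1) = (-1, 1) = 1·(-1, 1).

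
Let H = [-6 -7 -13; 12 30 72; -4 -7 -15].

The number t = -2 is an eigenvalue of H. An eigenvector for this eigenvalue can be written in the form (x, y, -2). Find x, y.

-4, 6

We need (H + 2I)v = 0.
H + 2I = [[-4, -7, -13], [12, 32, 72], [-4, -7, -13]].
Row 1: (-4)·x + (-7)·y + (-13)·-2 = 0
Row 2: (12)·x + (32)·y + (72)·-2 = 0
Row 3: (-4)·x + (-7)·y + (-13)·-2 = 0
Solving gives x = -4, y = 6.
Check: H·(-4, 6, -2) = (8, -12, 4) = -2·(-4, 6, -2).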